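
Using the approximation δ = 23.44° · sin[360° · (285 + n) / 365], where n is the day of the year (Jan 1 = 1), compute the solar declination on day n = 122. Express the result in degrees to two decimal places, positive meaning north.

360 × (285 + 122) / 365 = 401.425°; sin(401.425°) = 0.6616.
δ = 23.44 × 0.6616 = 15.508° ≈ +15.51°.

+15.51°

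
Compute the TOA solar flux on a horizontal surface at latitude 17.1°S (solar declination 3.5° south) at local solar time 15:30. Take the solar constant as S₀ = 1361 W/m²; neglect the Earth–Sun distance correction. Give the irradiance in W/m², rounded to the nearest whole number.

Hour angle H = 15° × (15.5 − 12) = 52.50°.
cos θ_z = sin(-17.1°) sin(-3.5°) + cos(-17.1°) cos(-3.5°) cos(52.50°) = 0.0180 + 0.5808 = 0.5988.
Top-of-atmosphere irradiance = S₀ cos θ_z = 1361 × 0.5988 = 814.97 W/m².

815 W/m²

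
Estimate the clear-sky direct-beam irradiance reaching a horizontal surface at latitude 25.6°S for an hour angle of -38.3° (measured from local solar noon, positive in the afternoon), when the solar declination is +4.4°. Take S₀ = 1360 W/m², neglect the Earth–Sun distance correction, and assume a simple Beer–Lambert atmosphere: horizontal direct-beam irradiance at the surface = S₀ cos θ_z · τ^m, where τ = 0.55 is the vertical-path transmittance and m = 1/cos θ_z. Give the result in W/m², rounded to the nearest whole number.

376 W/m²

With φ = -25.6°, δ = 4.4°, H = -38.30°: sin φ sin δ = -0.0331, cos φ cos δ cos H = 0.7057, so cos θ_z = 0.6726.
Air mass m = 1/cos θ_z = 1/0.6726 = 1.487; τ^m = 0.55^1.487 = 0.4111.
Surface direct beam = 1360 × 0.6726 × 0.4111 = 376.05 W/m².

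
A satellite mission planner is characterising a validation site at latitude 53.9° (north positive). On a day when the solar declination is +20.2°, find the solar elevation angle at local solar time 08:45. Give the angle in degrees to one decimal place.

Hour angle H = 15° × (8.75 − 12) = -48.75°.
cos θ_z = sin(53.9°) sin(20.2°) + cos(53.9°) cos(20.2°) cos(-48.75°) = 0.2790 + 0.3646 = 0.6436.
θ_z = arccos(0.6436) = 49.94°, so the elevation is 90° − 49.94° = 40.06°.

40.1°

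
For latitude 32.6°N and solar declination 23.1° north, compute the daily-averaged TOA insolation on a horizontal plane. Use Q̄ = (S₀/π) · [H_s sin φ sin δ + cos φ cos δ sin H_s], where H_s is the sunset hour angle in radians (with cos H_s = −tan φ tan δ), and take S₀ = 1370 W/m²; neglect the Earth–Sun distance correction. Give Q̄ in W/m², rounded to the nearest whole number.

495 W/m²

The sunset hour angle satisfies cos H_s = −tan φ tan δ = -0.2728, giving H_s = 105.83°. In radians, H_s = 1.8471.
H_s sin φ sin δ = 1.8471 × 0.5388 × 0.3923 = 0.3904.
cos φ cos δ sin H_s = 0.8425 × 0.9198 × 0.9621 = 0.7456.
Q̄ = (1370/π) × (0.3904 + 0.7456) = 436.08 × 1.1360 = 495.39 W/m².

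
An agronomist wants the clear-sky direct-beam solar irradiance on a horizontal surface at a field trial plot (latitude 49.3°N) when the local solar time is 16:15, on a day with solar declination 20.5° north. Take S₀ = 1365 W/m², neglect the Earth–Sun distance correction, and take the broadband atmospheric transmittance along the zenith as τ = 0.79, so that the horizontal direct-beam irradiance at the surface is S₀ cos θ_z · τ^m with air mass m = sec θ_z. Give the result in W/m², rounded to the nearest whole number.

471 W/m²

Hour angle H = 15° × (16.25 − 12) = 63.75°.
cos θ_z = sin φ sin δ + cos φ cos δ cos H = (0.7581)(0.3502) + (0.6521)(0.9367)(0.4423) = 0.5357.
Air mass m = 1/cos θ_z = 1/0.5357 = 1.867; τ^m = 0.79^1.867 = 0.6440.
Surface direct beam = 1365 × 0.5357 × 0.6440 = 470.91 W/m².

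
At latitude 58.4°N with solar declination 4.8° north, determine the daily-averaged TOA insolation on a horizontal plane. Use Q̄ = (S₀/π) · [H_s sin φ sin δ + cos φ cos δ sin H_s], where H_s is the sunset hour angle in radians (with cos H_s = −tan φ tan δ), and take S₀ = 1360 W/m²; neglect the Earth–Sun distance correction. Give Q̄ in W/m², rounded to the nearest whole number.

277 W/m²

cos H_s = −tan(58.4°) · tan(4.8°) = -0.1365, so H_s = arccos(-0.1365) = 97.85°. In radians, H_s = 1.7078.
H_s sin φ sin δ = 1.7078 × 0.8517 × 0.0837 = 0.1217.
cos φ cos δ sin H_s = 0.5240 × 0.9965 × 0.9906 = 0.5173.
Q̄ = (1360/π) × (0.1217 + 0.5173) = 432.90 × 0.6390 = 276.62 W/m².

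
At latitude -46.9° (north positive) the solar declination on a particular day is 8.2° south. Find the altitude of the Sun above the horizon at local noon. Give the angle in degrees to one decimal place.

At local solar noon the hour angle is zero, so the elevation is 90° − |φ − δ| = 90° − |-46.9° − (-8.2°)| = 90° − 38.7° = 51.3°.

51.3°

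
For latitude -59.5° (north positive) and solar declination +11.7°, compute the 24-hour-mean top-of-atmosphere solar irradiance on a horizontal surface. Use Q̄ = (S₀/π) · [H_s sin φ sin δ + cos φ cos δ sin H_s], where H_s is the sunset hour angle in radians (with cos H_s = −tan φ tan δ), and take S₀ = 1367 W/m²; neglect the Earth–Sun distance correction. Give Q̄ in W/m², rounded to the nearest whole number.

cos H_s = −tan(-59.5°) · tan(11.7°) = 0.3516, so H_s = arccos(0.3516) = 69.41°. In radians, H_s = 1.2114.
H_s sin φ sin δ = 1.2114 × -0.8616 × 0.2028 = -0.2117.
cos φ cos δ sin H_s = 0.5075 × 0.9792 × 0.9361 = 0.4652.
Q̄ = (1367/π) × (-0.2117 + 0.4652) = 435.13 × 0.2535 = 110.31 W/m².

110 W/m²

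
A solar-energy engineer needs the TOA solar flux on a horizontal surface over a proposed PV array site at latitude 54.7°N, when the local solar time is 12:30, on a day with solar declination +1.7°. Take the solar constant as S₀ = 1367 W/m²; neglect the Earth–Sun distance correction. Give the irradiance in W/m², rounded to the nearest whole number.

Hour angle H = 15° × (12.5 − 12) = 7.50°.
cos θ_z = sin(54.7°) sin(1.7°) + cos(54.7°) cos(1.7°) cos(7.50°) = 0.0242 + 0.5727 = 0.5969.
Top-of-atmosphere irradiance = S₀ cos θ_z = 1367 × 0.5969 = 815.96 W/m².

816 W/m²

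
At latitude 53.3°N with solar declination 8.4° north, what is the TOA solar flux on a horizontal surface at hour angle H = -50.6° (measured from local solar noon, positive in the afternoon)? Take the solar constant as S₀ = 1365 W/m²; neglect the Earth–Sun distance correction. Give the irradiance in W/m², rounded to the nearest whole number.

672 W/m²

cos θ_z = sin(53.3°) sin(8.4°) + cos(53.3°) cos(8.4°) cos(-50.60°) = 0.1171 + 0.3753 = 0.4924.
Top-of-atmosphere irradiance = S₀ cos θ_z = 1365 × 0.4924 = 672.13 W/m².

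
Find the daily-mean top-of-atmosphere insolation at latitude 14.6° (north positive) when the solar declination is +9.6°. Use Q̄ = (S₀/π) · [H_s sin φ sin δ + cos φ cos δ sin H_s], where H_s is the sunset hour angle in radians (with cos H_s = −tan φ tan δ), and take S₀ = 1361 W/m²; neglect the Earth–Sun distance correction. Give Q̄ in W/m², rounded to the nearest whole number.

The sunset hour angle satisfies cos H_s = −tan φ tan δ = -0.0441, giving H_s = 92.53°. In radians, H_s = 1.6150.
H_s sin φ sin δ = 1.6150 × 0.2521 × 0.1668 = 0.0679.
cos φ cos δ sin H_s = 0.9677 × 0.9860 × 0.9990 = 0.9532.
Q̄ = (1361/π) × (0.0679 + 0.9532) = 433.22 × 1.0211 = 442.36 W/m².

442 W/m²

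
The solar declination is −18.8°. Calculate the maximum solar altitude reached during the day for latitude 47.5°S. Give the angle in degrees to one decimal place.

At local solar noon the hour angle is zero, so the elevation is 90° − |φ − δ| = 90° − |-47.5° − (-18.8°)| = 90° − 28.7° = 61.3°.

61.3°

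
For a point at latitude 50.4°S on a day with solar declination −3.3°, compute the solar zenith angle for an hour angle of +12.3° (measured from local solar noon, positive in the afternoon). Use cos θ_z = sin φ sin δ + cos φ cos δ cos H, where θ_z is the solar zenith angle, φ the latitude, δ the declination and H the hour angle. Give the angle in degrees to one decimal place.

cos θ_z = sin φ sin δ + cos φ cos δ cos H = (-0.7705)(-0.0576) + (0.6374)(0.9983)(0.9770) = 0.6661.
θ_z = arccos(0.6661) = 48.23°.

48.2°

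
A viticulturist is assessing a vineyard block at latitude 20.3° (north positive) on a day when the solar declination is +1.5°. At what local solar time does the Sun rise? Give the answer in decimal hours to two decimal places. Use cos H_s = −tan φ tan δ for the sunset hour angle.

5.96 h

The sunset hour angle satisfies cos H_s = −tan φ tan δ = -0.0097, giving H_s = 90.56°.
Sunrise is at 12 − H_s/15 = 12 − 6.037 = 5.963 h local solar time.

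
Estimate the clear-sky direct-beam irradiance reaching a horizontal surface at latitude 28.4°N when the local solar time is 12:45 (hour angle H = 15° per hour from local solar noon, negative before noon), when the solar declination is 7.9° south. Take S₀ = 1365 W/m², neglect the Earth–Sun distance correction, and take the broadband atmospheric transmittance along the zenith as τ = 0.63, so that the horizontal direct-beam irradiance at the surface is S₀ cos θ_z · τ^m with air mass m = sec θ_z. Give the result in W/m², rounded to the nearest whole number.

600 W/m²

Hour angle H = 15° × (12.75 − 12) = 11.25°.
With φ = 28.4°, δ = -7.9°, H = 11.25°: sin φ sin δ = -0.0654, cos φ cos δ cos H = 0.8546, so cos θ_z = 0.7892.
Air mass m = 1/cos θ_z = 1/0.7892 = 1.267; τ^m = 0.63^1.267 = 0.5569.
Surface direct beam = 1365 × 0.7892 × 0.5569 = 599.92 W/m².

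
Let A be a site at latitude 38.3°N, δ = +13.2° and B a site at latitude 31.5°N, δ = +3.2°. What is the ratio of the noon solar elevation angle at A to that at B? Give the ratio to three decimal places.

1.052

A: 90° − |38.3 − (13.2)| = 64.90°.
B: 90° − |31.5 − (3.2)| = 61.70°.
Ratio A/B = 64.9000 / 61.7000 = 1.0519.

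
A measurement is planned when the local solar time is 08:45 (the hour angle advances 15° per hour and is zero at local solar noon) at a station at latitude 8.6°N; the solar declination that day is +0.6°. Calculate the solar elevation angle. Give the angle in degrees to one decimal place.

Hour angle H = 15° × (8.75 − 12) = -48.75°.
cos θ_z = sin φ sin δ + cos φ cos δ cos H = (0.1495)(0.0105) + (0.9888)(0.9999)(0.6593) = 0.6534.
θ_z = arccos(0.6534) = 49.20°, so the elevation is 90° − 49.20° = 40.80°.

40.8°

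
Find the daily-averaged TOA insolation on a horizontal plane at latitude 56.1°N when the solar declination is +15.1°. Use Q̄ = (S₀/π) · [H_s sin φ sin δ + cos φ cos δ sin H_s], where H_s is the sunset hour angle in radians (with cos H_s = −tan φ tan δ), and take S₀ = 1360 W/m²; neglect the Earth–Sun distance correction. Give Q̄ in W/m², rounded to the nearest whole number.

−tan φ tan δ = −(1.4882)(0.2698) = -0.4015; H_s = arccos(-0.4015) = 113.67°. In radians, H_s = 1.9839.
H_s sin φ sin δ = 1.9839 × 0.8300 × 0.2605 = 0.4289.
cos φ cos δ sin H_s = 0.5577 × 0.9655 × 0.9159 = 0.4932.
Q̄ = (1360/π) × (0.4289 + 0.4932) = 432.90 × 0.9221 = 399.18 W/m².

399 W/m²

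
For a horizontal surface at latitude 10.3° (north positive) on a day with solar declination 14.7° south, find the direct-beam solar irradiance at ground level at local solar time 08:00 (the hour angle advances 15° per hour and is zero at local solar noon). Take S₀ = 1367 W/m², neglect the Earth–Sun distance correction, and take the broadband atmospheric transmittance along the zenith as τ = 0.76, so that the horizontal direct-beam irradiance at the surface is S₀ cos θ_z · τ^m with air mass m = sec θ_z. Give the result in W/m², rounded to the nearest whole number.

Hour angle H = 15° × (8 − 12) = -60.00°.
cos θ_z = sin φ sin δ + cos φ cos δ cos H = (0.1788)(-0.2538) + (0.9839)(0.9673)(0.5000) = 0.4305.
Air mass m = 1/cos θ_z = 1/0.4305 = 2.323; τ^m = 0.76^2.323 = 0.5286.
Surface direct beam = 1367 × 0.4305 × 0.5286 = 311.08 W/m².

311 W/m²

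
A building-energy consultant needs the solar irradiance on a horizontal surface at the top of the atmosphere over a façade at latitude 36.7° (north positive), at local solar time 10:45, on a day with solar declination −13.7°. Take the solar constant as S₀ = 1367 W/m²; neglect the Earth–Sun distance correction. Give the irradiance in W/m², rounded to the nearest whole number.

Hour angle H = 15° × (10.75 − 12) = -18.75°.
cos θ_z = sin(36.7°) sin(-13.7°) + cos(36.7°) cos(-13.7°) cos(-18.75°) = -0.1415 + 0.7376 = 0.5961.
Top-of-atmosphere irradiance = S₀ cos θ_z = 1367 × 0.5961 = 814.87 W/m².

815 W/m²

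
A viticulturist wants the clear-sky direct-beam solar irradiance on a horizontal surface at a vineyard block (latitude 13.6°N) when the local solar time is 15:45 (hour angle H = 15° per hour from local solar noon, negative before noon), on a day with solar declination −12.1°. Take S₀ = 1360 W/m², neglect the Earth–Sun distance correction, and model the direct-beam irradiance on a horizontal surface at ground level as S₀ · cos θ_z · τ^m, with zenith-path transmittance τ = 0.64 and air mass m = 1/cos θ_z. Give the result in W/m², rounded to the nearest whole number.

256 W/m²

Hour angle H = 15° × (15.75 − 12) = 56.25°.
With φ = 13.6°, δ = -12.1°, H = 56.25°: sin φ sin δ = -0.0493, cos φ cos δ cos H = 0.5280, so cos θ_z = 0.4787.
Air mass m = 1/cos θ_z = 1/0.4787 = 2.089; τ^m = 0.64^2.089 = 0.3936.
Surface direct beam = 1360 × 0.4787 × 0.3936 = 256.25 W/m².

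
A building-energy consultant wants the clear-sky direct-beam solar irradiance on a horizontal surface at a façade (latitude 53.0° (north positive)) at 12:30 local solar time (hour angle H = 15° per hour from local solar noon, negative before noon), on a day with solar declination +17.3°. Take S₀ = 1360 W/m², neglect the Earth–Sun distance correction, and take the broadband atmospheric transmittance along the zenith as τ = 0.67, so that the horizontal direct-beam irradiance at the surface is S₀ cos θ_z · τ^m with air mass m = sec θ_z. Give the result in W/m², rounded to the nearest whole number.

668 W/m²

Hour angle H = 15° × (12.5 − 12) = 7.50°.
With φ = 53.0°, δ = 17.3°, H = 7.50°: sin φ sin δ = 0.2375, cos φ cos δ cos H = 0.5697, so cos θ_z = 0.8072.
Air mass m = 1/cos θ_z = 1/0.8072 = 1.239; τ^m = 0.67^1.239 = 0.6088.
Surface direct beam = 1360 × 0.8072 × 0.6088 = 668.34 W/m².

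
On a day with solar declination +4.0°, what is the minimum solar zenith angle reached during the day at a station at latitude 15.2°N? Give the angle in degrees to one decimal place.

At local solar noon the hour angle is zero, so the zenith angle is |φ − δ| = |15.2° − (4.0°)| = 11.2°.

11.2°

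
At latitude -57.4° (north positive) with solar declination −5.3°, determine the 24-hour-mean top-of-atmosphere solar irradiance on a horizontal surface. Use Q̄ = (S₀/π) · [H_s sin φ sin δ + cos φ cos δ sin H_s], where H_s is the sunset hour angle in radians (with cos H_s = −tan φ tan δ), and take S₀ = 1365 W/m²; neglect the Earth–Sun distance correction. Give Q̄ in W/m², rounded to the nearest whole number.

289 W/m²

−tan φ tan δ = −(-1.5637)(-0.0928) = -0.1451; H_s = arccos(-0.1451) = 98.34°. In radians, H_s = 1.7164.
H_s sin φ sin δ = 1.7164 × -0.8425 × -0.0924 = 0.1336.
cos φ cos δ sin H_s = 0.5388 × 0.9957 × 0.9894 = 0.5308.
Q̄ = (1365/π) × (0.1336 + 0.5308) = 434.49 × 0.6644 = 288.68 W/m².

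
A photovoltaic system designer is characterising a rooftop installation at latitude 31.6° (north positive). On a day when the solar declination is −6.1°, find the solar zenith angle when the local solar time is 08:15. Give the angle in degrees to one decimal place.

65.5°

Hour angle H = 15° × (8.25 − 12) = -56.25°.
cos θ_z = sin(31.6°) sin(-6.1°) + cos(31.6°) cos(-6.1°) cos(-56.25°) = -0.0557 + 0.4705 = 0.4148.
θ_z = arccos(0.4148) = 65.49°.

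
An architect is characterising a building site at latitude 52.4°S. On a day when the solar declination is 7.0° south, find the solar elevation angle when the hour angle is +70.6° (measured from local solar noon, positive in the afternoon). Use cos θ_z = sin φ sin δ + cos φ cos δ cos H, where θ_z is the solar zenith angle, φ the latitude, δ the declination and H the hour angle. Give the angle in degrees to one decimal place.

17.3°

With φ = -52.4°, δ = -7.0°, H = 70.60°: sin φ sin δ = 0.0966, cos φ cos δ cos H = 0.2012, so cos θ_z = 0.2978.
θ_z = arccos(0.2978) = 72.67°, so the elevation is 90° − 72.67° = 17.33°.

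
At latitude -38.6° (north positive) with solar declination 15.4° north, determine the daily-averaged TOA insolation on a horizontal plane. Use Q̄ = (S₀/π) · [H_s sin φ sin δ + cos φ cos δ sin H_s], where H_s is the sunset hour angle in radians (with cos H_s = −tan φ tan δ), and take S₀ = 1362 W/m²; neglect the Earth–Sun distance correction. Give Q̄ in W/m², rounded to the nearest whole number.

222 W/m²

The sunset hour angle satisfies cos H_s = −tan φ tan δ = 0.2199, giving H_s = 77.30°. In radians, H_s = 1.3491.
H_s sin φ sin δ = 1.3491 × -0.6239 × 0.2656 = -0.2236.
cos φ cos δ sin H_s = 0.7815 × 0.9641 × 0.9755 = 0.7350.
Q̄ = (1362/π) × (-0.2236 + 0.7350) = 433.54 × 0.5114 = 221.71 W/m².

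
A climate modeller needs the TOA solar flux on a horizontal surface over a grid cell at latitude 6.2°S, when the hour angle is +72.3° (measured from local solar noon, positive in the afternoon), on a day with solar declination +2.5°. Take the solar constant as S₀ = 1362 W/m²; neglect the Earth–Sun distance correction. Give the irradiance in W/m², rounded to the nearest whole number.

With φ = -6.2°, δ = 2.5°, H = 72.30°: sin φ sin δ = -0.0047, cos φ cos δ cos H = 0.3020, so cos θ_z = 0.2973.
Top-of-atmosphere irradiance = S₀ cos θ_z = 1362 × 0.2973 = 404.92 W/m².

405 W/m²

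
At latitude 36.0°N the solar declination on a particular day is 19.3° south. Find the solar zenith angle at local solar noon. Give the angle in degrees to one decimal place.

55.3°

At local solar noon the hour angle is zero, so the zenith angle is |φ − δ| = |36.0° − (-19.3°)| = 55.3°.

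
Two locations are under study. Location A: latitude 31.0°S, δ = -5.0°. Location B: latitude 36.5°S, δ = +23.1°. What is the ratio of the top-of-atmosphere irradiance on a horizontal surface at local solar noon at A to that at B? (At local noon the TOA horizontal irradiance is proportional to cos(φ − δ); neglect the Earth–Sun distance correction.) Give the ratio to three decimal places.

1.776

A: cos θ_z = cos(-31.0° − (-5.0°)) = 0.8988.
B: cos θ_z = cos(-36.5° − (23.1°)) = 0.5060.
Ratio A/B = 0.8988 / 0.5060 = 1.7763.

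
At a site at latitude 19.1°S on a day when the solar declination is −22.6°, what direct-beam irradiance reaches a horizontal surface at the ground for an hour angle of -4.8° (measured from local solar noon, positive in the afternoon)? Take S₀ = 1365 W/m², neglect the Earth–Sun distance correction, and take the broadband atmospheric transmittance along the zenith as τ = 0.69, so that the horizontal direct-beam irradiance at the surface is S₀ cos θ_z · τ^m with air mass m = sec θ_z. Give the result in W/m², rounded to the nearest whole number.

cos θ_z = sin(-19.1°) sin(-22.6°) + cos(-19.1°) cos(-22.6°) cos(-4.80°) = 0.1257 + 0.8693 = 0.9950.
Air mass m = 1/cos θ_z = 1/0.9950 = 1.005; τ^m = 0.69^1.005 = 0.6887.
Surface direct beam = 1365 × 0.9950 × 0.6887 = 935.38 W/m².

935 W/m²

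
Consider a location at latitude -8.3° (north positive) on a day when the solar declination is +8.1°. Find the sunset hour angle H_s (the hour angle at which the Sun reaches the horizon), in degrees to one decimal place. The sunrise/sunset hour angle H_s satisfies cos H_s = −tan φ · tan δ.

The sunset hour angle satisfies cos H_s = −tan φ tan δ = 0.0208, giving H_s = 88.81°.

88.8°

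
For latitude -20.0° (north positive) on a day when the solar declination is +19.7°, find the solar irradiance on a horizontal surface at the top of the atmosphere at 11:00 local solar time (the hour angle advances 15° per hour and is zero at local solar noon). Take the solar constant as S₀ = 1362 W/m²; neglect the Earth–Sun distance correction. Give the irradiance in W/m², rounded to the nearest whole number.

Hour angle H = 15° × (11 − 12) = -15.00°.
With φ = -20.0°, δ = 19.7°, H = -15.00°: sin φ sin δ = -0.1153, cos φ cos δ cos H = 0.8545, so cos θ_z = 0.7392.
Top-of-atmosphere irradiance = S₀ cos θ_z = 1362 × 0.7392 = 1006.79 W/m².

1007 W/m²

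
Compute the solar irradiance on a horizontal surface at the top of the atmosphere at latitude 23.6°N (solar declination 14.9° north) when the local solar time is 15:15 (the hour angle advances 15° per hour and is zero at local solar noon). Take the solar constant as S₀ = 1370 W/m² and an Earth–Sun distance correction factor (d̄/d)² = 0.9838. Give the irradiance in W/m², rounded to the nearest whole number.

Hour angle H = 15° × (15.25 − 12) = 48.75°.
cos θ_z = sin(23.6°) sin(14.9°) + cos(23.6°) cos(14.9°) cos(48.75°) = 0.1029 + 0.5839 = 0.6868.
Top-of-atmosphere irradiance = S₀ (d̄/d)² cos θ_z = 1370 × 0.9838 × 0.6868 = 925.67 W/m².

926 W/m²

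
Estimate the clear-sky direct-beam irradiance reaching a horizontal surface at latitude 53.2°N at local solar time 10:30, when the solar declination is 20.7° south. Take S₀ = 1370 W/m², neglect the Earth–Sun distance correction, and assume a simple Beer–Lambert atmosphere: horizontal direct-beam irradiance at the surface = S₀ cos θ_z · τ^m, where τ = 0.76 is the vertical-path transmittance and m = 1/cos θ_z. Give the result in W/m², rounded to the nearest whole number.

100 W/m²

Hour angle H = 15° × (10.5 − 12) = -22.50°.
cos θ_z = sin φ sin δ + cos φ cos δ cos H = (0.8007)(-0.3535) + (0.5990)(0.9354)(0.9239) = 0.2346.
Air mass m = 1/cos θ_z = 1/0.2346 = 4.263; τ^m = 0.76^4.263 = 0.3104.
Surface direct beam = 1370 × 0.2346 × 0.3104 = 99.76 W/m².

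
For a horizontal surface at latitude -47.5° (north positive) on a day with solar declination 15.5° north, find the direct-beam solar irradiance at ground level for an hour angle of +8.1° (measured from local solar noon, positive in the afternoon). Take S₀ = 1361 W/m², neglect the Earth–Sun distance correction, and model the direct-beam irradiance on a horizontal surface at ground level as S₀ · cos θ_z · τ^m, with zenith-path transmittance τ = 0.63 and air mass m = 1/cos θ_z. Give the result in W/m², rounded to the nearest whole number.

With φ = -47.5°, δ = 15.5°, H = 8.10°: sin φ sin δ = -0.1970, cos φ cos δ cos H = 0.6445, so cos θ_z = 0.4475.
Air mass m = 1/cos θ_z = 1/0.4475 = 2.235; τ^m = 0.63^2.235 = 0.3561.
Surface direct beam = 1361 × 0.4475 × 0.3561 = 216.88 W/m².

217 W/m²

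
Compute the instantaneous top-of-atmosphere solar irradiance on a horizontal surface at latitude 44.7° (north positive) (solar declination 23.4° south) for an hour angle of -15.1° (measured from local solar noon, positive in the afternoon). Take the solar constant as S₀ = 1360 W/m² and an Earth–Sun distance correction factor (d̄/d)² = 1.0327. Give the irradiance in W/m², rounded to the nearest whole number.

492 W/m²

cos θ_z = sin(44.7°) sin(-23.4°) + cos(44.7°) cos(-23.4°) cos(-15.10°) = -0.2794 + 0.6298 = 0.3504.
Top-of-atmosphere irradiance = S₀ (d̄/d)² cos θ_z = 1360 × 1.0327 × 0.3504 = 492.13 W/m².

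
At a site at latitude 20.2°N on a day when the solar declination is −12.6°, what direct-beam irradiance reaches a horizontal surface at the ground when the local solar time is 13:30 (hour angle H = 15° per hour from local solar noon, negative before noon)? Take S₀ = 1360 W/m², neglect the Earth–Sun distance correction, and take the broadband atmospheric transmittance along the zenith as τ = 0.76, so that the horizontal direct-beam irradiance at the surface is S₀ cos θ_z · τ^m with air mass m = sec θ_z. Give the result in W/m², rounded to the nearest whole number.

Hour angle H = 15° × (13.5 − 12) = 22.50°.
cos θ_z = sin φ sin δ + cos φ cos δ cos H = (0.3453)(-0.2181) + (0.9385)(0.9759)(0.9239) = 0.7709.
Air mass m = 1/cos θ_z = 1/0.7709 = 1.297; τ^m = 0.76^1.297 = 0.7005.
Surface direct beam = 1360 × 0.7709 × 0.7005 = 734.42 W/m².

734 W/m²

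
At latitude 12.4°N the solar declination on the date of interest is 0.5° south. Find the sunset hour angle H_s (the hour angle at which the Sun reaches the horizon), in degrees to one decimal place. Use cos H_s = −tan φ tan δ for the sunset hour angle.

89.9°

The sunset hour angle satisfies cos H_s = −tan φ tan δ = 0.0019, giving H_s = 89.89°.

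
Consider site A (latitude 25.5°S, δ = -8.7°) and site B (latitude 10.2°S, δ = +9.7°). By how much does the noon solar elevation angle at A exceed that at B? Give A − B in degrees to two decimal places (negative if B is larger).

A: 90° − |-25.5 − (-8.7)| = 73.20°.
B: 90° − |-10.2 − (9.7)| = 70.10°.
A − B = 73.20 − 70.10 = 3.10°.

+3.10°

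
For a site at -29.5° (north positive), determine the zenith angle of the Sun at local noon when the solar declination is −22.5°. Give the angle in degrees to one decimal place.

At local solar noon the hour angle is zero, so the zenith angle is |φ − δ| = |-29.5° − (-22.5°)| = 7.0°.

7.0°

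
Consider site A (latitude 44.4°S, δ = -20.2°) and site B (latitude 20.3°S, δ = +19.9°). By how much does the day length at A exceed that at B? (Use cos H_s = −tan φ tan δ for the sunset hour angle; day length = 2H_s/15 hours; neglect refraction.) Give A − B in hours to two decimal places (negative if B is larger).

A: H_s = arccos(−tan -44.4° · tan -20.2°) = 111.12°, so 2H_s/15 = 14.8160 h.
B: H_s = arccos(−tan -20.3° · tan 19.9°) = 82.30°, so 2H_s/15 = 10.9733 h.
A − B = 14.8160 − 10.9733 = 3.8427 h.

+3.84 h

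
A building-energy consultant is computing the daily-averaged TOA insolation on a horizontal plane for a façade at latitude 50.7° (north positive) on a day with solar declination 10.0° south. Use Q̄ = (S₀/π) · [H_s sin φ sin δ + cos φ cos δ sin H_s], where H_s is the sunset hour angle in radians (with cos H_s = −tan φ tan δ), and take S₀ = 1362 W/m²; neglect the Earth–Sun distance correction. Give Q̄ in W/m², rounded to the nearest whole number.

−tan φ tan δ = −(1.2218)(-0.1763) = 0.2154; H_s = arccos(0.2154) = 77.56°. In radians, H_s = 1.3537.
H_s sin φ sin δ = 1.3537 × 0.7738 × -0.1736 = -0.1818.
cos φ cos δ sin H_s = 0.6334 × 0.9848 × 0.9765 = 0.6091.
Q̄ = (1362/π) × (-0.1818 + 0.6091) = 433.54 × 0.4273 = 185.25 W/m².

185 W/m²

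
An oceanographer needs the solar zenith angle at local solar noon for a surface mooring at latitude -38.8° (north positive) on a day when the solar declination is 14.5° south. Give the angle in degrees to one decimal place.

24.3°

At local solar noon the hour angle is zero, so the zenith angle is |φ − δ| = |-38.8° − (-14.5°)| = 24.3°.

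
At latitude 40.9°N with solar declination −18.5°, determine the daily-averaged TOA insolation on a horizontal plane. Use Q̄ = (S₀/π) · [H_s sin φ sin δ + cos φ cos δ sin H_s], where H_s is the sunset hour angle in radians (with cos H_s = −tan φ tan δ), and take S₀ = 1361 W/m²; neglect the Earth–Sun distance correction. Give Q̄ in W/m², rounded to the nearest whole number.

182 W/m²

−tan φ tan δ = −(0.8662)(-0.3346) = 0.2898; H_s = arccos(0.2898) = 73.15°. In radians, H_s = 1.2767.
H_s sin φ sin δ = 1.2767 × 0.6547 × -0.3173 = -0.2652.
cos φ cos δ sin H_s = 0.7559 × 0.9483 × 0.9571 = 0.6861.
Q̄ = (1361/π) × (-0.2652 + 0.6861) = 433.22 × 0.4209 = 182.34 W/m².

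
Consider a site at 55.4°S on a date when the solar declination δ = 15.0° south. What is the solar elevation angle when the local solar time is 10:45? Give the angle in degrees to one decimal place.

Hour angle H = 15° × (10.75 − 12) = -18.75°.
cos θ_z = sin(-55.4°) sin(-15.0°) + cos(-55.4°) cos(-15.0°) cos(-18.75°) = 0.2130 + 0.5194 = 0.7324.
θ_z = arccos(0.7324) = 42.91°, so the elevation is 90° − 42.91° = 47.09°.

47.1°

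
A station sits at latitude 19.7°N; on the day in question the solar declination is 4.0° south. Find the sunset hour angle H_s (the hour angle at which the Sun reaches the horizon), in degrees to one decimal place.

cos H_s = −tan(19.7°) · tan(-4.0°) = 0.0250, so H_s = arccos(0.0250) = 88.57°.

88.6°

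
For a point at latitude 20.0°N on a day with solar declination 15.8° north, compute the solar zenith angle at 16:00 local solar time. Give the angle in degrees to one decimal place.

Hour angle H = 15° × (16 − 12) = 60.00°.
cos θ_z = sin φ sin δ + cos φ cos δ cos H = (0.3420)(0.2723) + (0.9397)(0.9622)(0.5000) = 0.5452.
θ_z = arccos(0.5452) = 56.96°.

57.0°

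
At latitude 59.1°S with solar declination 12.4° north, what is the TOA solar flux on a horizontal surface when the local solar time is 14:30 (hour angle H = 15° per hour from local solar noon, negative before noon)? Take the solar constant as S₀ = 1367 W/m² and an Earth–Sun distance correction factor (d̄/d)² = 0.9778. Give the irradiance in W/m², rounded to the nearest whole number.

Hour angle H = 15° × (14.5 − 12) = 37.50°.
cos θ_z = sin φ sin δ + cos φ cos δ cos H = (-0.8581)(0.2147) + (0.5135)(0.9767)(0.7934) = 0.2137.
Top-of-atmosphere irradiance = S₀ (d̄/d)² cos θ_z = 1367 × 0.9778 × 0.2137 = 285.64 W/m².

286 W/m²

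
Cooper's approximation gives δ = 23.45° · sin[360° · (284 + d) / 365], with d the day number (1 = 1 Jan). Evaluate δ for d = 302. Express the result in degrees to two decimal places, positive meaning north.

360 × (284 + 302) / 365 = 577.973°; sin(577.973°) = -0.6153.
δ = 23.45 × -0.6153 = -14.429° ≈ -14.43°.

-14.43°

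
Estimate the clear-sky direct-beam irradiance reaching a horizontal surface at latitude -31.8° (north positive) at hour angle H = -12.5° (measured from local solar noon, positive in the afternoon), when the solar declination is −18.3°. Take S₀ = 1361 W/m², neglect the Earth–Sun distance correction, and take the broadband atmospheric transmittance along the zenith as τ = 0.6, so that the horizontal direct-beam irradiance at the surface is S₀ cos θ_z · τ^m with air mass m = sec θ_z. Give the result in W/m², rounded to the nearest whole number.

cos θ_z = sin(-31.8°) sin(-18.3°) + cos(-31.8°) cos(-18.3°) cos(-12.50°) = 0.1655 + 0.7878 = 0.9533.
Air mass m = 1/cos θ_z = 1/0.9533 = 1.049; τ^m = 0.6^1.049 = 0.5852.
Surface direct beam = 1361 × 0.9533 × 0.5852 = 759.26 W/m².

759 W/m²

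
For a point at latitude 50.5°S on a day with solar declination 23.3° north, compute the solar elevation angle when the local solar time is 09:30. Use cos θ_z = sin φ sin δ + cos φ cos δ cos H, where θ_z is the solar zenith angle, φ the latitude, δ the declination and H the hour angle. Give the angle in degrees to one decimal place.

Hour angle H = 15° × (9.5 − 12) = -37.50°.
cos θ_z = sin φ sin δ + cos φ cos δ cos H = (-0.7716)(0.3955) + (0.6361)(0.9184)(0.7934) = 0.1583.
θ_z = arccos(0.1583) = 80.89°, so the elevation is 90° − 80.89° = 9.11°.

9.1°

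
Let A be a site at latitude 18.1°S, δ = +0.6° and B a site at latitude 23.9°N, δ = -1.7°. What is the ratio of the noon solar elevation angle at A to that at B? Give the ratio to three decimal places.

A: 90° − |-18.1 − (0.6)| = 71.30°.
B: 90° − |23.9 − (-1.7)| = 64.40°.
Ratio A/B = 71.3000 / 64.4000 = 1.1071.

1.107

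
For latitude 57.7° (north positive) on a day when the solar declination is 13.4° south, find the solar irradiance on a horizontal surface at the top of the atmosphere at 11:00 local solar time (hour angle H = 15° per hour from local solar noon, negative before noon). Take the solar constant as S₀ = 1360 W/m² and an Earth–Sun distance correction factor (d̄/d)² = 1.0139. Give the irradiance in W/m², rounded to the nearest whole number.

Hour angle H = 15° × (11 − 12) = -15.00°.
With φ = 57.7°, δ = -13.4°, H = -15.00°: sin φ sin δ = -0.1959, cos φ cos δ cos H = 0.5021, so cos θ_z = 0.3062.
Top-of-atmosphere irradiance = S₀ (d̄/d)² cos θ_z = 1360 × 1.0139 × 0.3062 = 422.22 W/m².

422 W/m²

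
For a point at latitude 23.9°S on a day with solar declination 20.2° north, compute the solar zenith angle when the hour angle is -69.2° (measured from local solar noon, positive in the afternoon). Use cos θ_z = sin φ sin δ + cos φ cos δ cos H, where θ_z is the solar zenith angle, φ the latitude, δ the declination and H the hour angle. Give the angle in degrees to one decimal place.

With φ = -23.9°, δ = 20.2°, H = -69.20°: sin φ sin δ = -0.1399, cos φ cos δ cos H = 0.3047, so cos θ_z = 0.1648.
θ_z = arccos(0.1648) = 80.51°.

80.5°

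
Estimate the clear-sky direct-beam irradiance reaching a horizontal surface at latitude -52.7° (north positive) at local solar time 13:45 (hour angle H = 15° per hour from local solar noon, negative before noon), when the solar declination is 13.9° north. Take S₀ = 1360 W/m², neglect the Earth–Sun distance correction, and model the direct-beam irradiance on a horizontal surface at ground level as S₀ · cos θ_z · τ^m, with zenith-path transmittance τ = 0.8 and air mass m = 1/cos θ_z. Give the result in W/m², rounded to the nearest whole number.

Hour angle H = 15° × (13.75 − 12) = 26.25°.
cos θ_z = sin φ sin δ + cos φ cos δ cos H = (-0.7955)(0.2402) + (0.6060)(0.9707)(0.8969) = 0.3365.
Air mass m = 1/cos θ_z = 1/0.3365 = 2.972; τ^m = 0.8^2.972 = 0.5152.
Surface direct beam = 1360 × 0.3365 × 0.5152 = 235.78 W/m².

236 W/m²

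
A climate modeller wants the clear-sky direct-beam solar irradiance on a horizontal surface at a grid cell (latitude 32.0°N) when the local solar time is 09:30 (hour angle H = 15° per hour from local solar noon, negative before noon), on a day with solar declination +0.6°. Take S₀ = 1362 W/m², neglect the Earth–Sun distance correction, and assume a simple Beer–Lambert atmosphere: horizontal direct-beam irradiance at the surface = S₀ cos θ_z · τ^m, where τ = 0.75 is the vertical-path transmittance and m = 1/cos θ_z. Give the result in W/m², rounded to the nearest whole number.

605 W/m²

Hour angle H = 15° × (9.5 − 12) = -37.50°.
cos θ_z = sin φ sin δ + cos φ cos δ cos H = (0.5299)(0.0105) + (0.8480)(0.9999)(0.7934) = 0.6783.
Air mass m = 1/cos θ_z = 1/0.6783 = 1.474; τ^m = 0.75^1.474 = 0.6544.
Surface direct beam = 1362 × 0.6783 × 0.6544 = 604.56 W/m².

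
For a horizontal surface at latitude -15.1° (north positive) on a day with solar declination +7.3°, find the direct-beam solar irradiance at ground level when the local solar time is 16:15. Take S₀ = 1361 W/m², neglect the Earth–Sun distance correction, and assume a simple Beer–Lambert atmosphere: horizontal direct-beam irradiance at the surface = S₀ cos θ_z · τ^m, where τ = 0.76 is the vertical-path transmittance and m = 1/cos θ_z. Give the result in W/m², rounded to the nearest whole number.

Hour angle H = 15° × (16.25 − 12) = 63.75°.
cos θ_z = sin(-15.1°) sin(7.3°) + cos(-15.1°) cos(7.3°) cos(63.75°) = -0.0331 + 0.4236 = 0.3905.
Air mass m = 1/cos θ_z = 1/0.3905 = 2.561; τ^m = 0.76^2.561 = 0.4952.
Surface direct beam = 1361 × 0.3905 × 0.4952 = 263.18 W/m².

263 W/m²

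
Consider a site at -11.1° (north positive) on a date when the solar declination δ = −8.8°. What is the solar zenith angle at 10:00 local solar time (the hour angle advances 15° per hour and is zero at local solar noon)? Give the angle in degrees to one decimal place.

Hour angle H = 15° × (10 − 12) = -30.00°.
cos θ_z = sin(-11.1°) sin(-8.8°) + cos(-11.1°) cos(-8.8°) cos(-30.00°) = 0.0295 + 0.8398 = 0.8693.
θ_z = arccos(0.8693) = 29.62°.

29.6°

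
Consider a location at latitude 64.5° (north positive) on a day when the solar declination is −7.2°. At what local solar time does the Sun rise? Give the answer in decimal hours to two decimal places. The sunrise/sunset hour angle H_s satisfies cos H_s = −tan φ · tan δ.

cos H_s = −tan(64.5°) · tan(-7.2°) = 0.2649, so H_s = arccos(0.2649) = 74.64°.
Sunrise is at 12 − H_s/15 = 12 − 4.976 = 7.024 h local solar time.

7.02 h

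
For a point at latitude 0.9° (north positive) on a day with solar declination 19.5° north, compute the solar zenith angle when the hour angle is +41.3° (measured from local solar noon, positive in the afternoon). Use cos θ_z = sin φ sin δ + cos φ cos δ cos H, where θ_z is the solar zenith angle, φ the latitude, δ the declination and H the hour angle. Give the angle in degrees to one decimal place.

With φ = 0.9°, δ = 19.5°, H = 41.30°: sin φ sin δ = 0.0052, cos φ cos δ cos H = 0.7081, so cos θ_z = 0.7133.
θ_z = arccos(0.7133) = 44.50°.

44.5°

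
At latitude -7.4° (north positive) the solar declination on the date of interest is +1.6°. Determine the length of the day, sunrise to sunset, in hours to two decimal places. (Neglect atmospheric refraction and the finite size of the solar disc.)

cos H_s = −tan(-7.4°) · tan(1.6°) = 0.0036, so H_s = arccos(0.0036) = 89.79°.
Day length = 2 H_s / 15° h⁻¹ = 179.58° / 15 = 11.972 h.

11.97 hours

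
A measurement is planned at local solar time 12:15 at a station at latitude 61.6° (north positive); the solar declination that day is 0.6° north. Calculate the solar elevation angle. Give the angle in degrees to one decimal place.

Hour angle H = 15° × (12.25 − 12) = 3.75°.
With φ = 61.6°, δ = 0.6°, H = 3.75°: sin φ sin δ = 0.0092, cos φ cos δ cos H = 0.4746, so cos θ_z = 0.4838.
θ_z = arccos(0.4838) = 61.07°, so the elevation is 90° − 61.07° = 28.93°.

28.9°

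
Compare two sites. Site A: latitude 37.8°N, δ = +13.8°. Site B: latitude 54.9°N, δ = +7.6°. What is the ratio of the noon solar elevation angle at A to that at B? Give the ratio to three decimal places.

1.546

A: 90° − |37.8 − (13.8)| = 66.00°.
B: 90° − |54.9 − (7.6)| = 42.70°.
Ratio A/B = 66.0000 / 42.7000 = 1.5457.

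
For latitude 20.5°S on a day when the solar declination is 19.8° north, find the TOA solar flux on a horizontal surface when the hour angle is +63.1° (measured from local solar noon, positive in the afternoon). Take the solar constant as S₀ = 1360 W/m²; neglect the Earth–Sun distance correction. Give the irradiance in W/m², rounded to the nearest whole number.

cos θ_z = sin(-20.5°) sin(19.8°) + cos(-20.5°) cos(19.8°) cos(63.10°) = -0.1186 + 0.3987 = 0.2801.
Top-of-atmosphere irradiance = S₀ cos θ_z = 1360 × 0.2801 = 380.94 W/m².

381 W/m²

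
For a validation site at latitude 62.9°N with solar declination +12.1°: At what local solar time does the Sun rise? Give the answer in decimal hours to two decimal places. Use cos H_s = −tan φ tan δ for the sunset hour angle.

4.35 h

The sunset hour angle satisfies cos H_s = −tan φ tan δ = -0.4189, giving H_s = 114.77°.
Sunrise is at 12 − H_s/15 = 12 − 7.651 = 4.349 h local solar time.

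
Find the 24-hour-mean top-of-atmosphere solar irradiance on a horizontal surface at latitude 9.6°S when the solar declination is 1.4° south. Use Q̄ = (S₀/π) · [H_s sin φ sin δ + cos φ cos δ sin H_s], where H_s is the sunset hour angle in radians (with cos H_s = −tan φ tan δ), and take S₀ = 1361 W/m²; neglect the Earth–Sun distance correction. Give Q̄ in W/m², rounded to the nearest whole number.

430 W/m²

The sunset hour angle satisfies cos H_s = −tan φ tan δ = -0.0041, giving H_s = 90.23°. In radians, H_s = 1.5748.
H_s sin φ sin δ = 1.5748 × -0.1668 × -0.0244 = 0.0064.
cos φ cos δ sin H_s = 0.9860 × 0.9997 × 1.0000 = 0.9857.
Q̄ = (1361/π) × (0.0064 + 0.9857) = 433.22 × 0.9921 = 429.80 W/m².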